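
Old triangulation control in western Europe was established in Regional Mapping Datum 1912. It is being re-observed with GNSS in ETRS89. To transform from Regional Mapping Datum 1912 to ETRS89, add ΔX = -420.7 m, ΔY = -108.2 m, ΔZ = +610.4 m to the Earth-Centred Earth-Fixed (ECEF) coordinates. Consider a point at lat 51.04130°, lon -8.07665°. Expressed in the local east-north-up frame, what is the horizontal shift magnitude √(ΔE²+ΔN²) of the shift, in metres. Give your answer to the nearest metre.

715 m

At φ = 51.04130°, λ = -8.07665°: sin φ = 0.777599, cos φ = 0.628760, sin λ = -0.140498, cos λ = 0.990081.
ΔE = −sin λ·ΔX + cos λ·ΔY = −(-0.140498)·(-420.7) + (0.990081)·(-108.2) = -166.23 m.
ΔN = −sin φ cos λ·ΔX − sin φ sin λ·ΔY + cos φ·ΔZ = −(0.777599)(0.990081)(-420.7) − (0.777599)(-0.140498)(-108.2) + (0.628760)(610.4) = 695.87 m.
Horizontal magnitude = √(ΔE² + ΔN²) = √((-166.23)² + 695.87²) = 715.45 m.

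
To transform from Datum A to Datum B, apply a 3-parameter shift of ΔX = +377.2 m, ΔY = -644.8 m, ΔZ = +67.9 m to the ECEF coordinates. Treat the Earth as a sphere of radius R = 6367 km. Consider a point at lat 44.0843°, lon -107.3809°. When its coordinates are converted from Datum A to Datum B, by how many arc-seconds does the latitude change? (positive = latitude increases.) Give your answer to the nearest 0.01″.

Δφ = -9.75″

sin φ = 0.695716, cos φ = 0.718317, sin λ = -0.954340, cos λ = -0.298723.
North component: ΔN = −sin φ cos λ·ΔX − sin φ sin λ·ΔY + cos φ·ΔZ = −(0.695716)(-0.298723)(377.2) − (0.695716)(-0.954340)(-644.8) + (0.718317)(67.9) = -300.95 m.
1° of latitude spans πR/180 = 111125 m, so Δφ = -300.95 / 111125 × 3600 = -9.750″.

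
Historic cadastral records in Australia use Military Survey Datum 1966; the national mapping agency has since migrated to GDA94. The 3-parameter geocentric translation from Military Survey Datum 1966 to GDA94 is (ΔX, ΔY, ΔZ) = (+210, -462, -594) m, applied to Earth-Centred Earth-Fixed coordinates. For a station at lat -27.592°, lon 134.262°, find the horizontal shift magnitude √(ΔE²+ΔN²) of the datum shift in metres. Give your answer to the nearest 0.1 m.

767.1 m

The local east axis at (φ, λ) is (−sin λ, cos λ, 0), so ΔE = −sin(134.262°)·210 + cos(134.262°)·(-462) = 172.06 m.
The local north axis is (−sin φ cos λ, −sin φ sin λ, cos φ), giving ΔN = -67.886 − 153.247 − 526.443 = -747.58 m.
Horizontal magnitude = √(ΔE² + ΔN²) = √(172.06² + (-747.58)²) = 767.12 m.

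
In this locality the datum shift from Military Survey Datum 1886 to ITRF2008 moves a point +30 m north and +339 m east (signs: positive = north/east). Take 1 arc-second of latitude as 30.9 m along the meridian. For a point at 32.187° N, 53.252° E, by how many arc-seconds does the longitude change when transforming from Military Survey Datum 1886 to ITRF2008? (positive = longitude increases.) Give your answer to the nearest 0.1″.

At latitude 32.187°, cos φ = 0.846314.
1″ of longitude at this latitude = 30.90 × cos φ = 26.1511 m, so Δλ = 339.0 / 26.1511 = 12.963″.

Δλ = 13.0″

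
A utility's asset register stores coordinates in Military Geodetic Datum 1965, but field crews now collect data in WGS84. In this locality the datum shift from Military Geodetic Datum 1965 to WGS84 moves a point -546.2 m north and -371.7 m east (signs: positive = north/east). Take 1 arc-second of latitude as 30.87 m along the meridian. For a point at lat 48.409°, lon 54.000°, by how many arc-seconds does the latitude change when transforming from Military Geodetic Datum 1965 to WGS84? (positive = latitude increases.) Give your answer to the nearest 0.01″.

Δφ = -17.69″

1″ of latitude = 30.87 m, so Δφ = -546.2 / 30.87 = -17.694″.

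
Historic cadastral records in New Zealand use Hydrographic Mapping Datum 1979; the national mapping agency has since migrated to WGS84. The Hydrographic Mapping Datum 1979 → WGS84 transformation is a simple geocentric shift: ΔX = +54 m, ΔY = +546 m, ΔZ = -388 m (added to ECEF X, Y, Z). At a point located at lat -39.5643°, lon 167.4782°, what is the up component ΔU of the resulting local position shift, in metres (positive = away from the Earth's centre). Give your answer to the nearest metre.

ΔU = 298 m

At φ = -39.5643°, λ = 167.4782°: sin φ = -0.636944, cos φ = 0.770910, sin λ = 0.216811, cos λ = -0.976214.
ΔU = cos φ cos λ·ΔX + cos φ sin λ·ΔY + sin φ·ΔZ = (0.770910)(-0.976214)(54) + (0.770910)(0.216811)(546) + (-0.636944)(-388) = 297.75 m.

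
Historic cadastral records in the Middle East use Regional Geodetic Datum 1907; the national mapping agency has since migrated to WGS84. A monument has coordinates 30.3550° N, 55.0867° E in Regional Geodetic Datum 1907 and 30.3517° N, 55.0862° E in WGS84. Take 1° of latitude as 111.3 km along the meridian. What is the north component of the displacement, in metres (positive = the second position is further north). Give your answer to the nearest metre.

ΔN = -367 m

Δφ = 30.3517° − 30.3550° = -0.0033°; Δλ = 55.0862° − 55.0867° = -0.0005°.
ΔN = Δφ × 111300 = -367.3 m; ΔE = Δλ × 111300 × cos(30.3550°) = -0.0005 × 111300 × 0.862911 = -48.0 m.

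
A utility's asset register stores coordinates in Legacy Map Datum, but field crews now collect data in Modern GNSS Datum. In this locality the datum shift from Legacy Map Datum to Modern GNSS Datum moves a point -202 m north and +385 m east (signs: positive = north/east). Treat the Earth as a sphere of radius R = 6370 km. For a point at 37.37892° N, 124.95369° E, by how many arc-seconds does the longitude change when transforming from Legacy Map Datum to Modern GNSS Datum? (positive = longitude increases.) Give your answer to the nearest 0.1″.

At latitude 37.37892°, cos φ = 0.794638.
One radian of longitude at latitude φ spans R cos φ, so Δλ = ΔE / (R cos φ) = 385.0 / (6370000 × 0.794638) = 7.6059e-05 rad = 15.688″.

Δλ = 15.7″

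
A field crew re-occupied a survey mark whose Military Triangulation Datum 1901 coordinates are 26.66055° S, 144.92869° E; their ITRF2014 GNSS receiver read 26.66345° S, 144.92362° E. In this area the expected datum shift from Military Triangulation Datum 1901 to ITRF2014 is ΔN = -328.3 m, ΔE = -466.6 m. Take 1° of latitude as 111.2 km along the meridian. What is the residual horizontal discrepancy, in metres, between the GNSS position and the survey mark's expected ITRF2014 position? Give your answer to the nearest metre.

38 m

Observed coordinate differences: Δφ = -0.00290°, Δλ = -0.00507°.
Converting to metres (1° lat = 111200 m, cos φ = 0.893681): observed ΔN = -322.5 m, observed ΔE = -503.8 m.
Subtracting the expected shift leaves a residual of -322.5 − (-328.3) = 5.8 m north and -503.8 − (-466.6) = -37.2 m east.
Residual distance = √(5.8² + (-37.2)²) = 37.7 m.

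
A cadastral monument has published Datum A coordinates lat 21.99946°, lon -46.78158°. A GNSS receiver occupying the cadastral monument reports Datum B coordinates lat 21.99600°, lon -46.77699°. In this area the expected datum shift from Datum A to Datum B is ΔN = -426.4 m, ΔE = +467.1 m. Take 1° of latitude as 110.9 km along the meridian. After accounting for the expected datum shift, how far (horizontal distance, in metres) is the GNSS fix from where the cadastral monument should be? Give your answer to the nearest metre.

Observed coordinate differences: Δφ = -0.00346°, Δλ = +0.00459°.
Converting to metres (1° lat = 110900 m, cos φ = 0.927187): observed ΔN = -383.7 m, observed ΔE = 472.0 m.
Subtracting the expected shift leaves a residual of -383.7 − (-426.4) = 42.7 m north and 472.0 − (467.1) = 4.9 m east.
Residual distance = √(42.7² + 4.9²) = 43.0 m.

43 m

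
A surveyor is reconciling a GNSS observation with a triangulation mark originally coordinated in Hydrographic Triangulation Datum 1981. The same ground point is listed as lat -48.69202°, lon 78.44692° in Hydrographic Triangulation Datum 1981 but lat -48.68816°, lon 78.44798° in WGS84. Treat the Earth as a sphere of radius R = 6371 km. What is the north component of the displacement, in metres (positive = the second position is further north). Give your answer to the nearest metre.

ΔN = 429 m

Δφ = -48.68816° − -48.69202° = +0.00386°; Δλ = 78.44798° − 78.44692° = +0.00106°.
1° along a meridian = πR/180 = 111195 m.
ΔN = Δφ × 111195 = 429.2 m; ΔE = Δλ × 111195 × cos(-48.69202°) = +0.00106 × 111195 × 0.660106 = 77.8 m.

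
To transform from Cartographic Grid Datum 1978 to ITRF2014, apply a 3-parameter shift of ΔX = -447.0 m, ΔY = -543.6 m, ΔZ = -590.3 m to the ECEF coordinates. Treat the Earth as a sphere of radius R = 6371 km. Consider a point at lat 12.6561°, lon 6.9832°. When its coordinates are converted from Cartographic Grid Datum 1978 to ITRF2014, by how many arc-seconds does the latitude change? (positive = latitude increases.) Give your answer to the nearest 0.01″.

Δφ = -15.03″

sin φ = 0.219099, cos φ = 0.975703, sin λ = 0.121578, cos λ = 0.992582.
North component: ΔN = −sin φ cos λ·ΔX − sin φ sin λ·ΔY + cos φ·ΔZ = −(0.219099)(0.992582)(-447.0) − (0.219099)(0.121578)(-543.6) + (0.975703)(-590.3) = -464.27 m.
1° of latitude spans πR/180 = 111195 m, so Δφ = -464.27 / 111195 × 3600 = -15.031″.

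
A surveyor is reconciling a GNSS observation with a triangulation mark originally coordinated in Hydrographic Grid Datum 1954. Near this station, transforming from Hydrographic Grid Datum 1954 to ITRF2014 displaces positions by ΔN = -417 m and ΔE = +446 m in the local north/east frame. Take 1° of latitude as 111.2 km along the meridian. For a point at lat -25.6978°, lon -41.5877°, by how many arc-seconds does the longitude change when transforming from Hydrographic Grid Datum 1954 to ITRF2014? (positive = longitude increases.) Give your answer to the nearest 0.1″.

Δλ = 16.0″

At latitude -25.6978°, cos φ = 0.901094.
1° of longitude at this latitude = 111.2 × cos φ = 100.20 km, so Δλ = 446.0 / 100201.6 = 0.0044510° = 16.024″.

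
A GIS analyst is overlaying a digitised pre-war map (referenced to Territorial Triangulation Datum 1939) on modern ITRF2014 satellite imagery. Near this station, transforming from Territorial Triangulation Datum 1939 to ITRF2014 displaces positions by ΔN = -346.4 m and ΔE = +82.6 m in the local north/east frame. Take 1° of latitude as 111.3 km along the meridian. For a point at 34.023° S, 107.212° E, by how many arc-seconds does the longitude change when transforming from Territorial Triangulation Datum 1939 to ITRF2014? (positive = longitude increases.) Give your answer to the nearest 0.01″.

Δλ = 3.22″

At latitude -34.023°, cos φ = 0.828813.
1° of longitude at this latitude = 111.3 × cos φ = 92.25 km, so Δλ = 82.6 / 92246.9 = 0.0008954° = 3.224″.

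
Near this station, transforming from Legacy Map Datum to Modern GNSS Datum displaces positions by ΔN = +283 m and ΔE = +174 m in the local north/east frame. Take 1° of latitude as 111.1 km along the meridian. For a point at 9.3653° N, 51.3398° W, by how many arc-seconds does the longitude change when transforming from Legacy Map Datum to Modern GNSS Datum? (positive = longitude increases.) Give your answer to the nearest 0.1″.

Δλ = 5.7″

At latitude 9.3653°, cos φ = 0.986671.
1° of longitude at this latitude = 111.1 × cos φ = 109.62 km, so Δλ = 174.0 / 109619.1 = 0.0015873° = 5.714″.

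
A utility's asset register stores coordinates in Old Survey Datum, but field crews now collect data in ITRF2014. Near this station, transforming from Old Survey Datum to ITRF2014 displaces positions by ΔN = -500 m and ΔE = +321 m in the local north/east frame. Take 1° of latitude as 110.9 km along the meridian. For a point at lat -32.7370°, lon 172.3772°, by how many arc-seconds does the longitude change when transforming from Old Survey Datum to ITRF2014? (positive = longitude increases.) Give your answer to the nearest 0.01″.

Δλ = 12.39″

At latitude -32.7370°, cos φ = 0.841162.
1° of longitude at this latitude = 110.9 × cos φ = 93.28 km, so Δλ = 321.0 / 93284.8 = 0.0034411° = 12.388″.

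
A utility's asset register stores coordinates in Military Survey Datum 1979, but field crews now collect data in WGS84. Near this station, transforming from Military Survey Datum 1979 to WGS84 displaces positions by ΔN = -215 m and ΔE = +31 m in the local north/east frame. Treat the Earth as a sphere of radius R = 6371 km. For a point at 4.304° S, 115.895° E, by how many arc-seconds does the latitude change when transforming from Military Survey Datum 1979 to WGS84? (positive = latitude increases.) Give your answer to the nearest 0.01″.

On a sphere of radius R, 1 rad of latitude = R, so Δφ = ΔN / R = -215.0 / 6371000 = -3.3747e-05 rad = -6.961″.

Δφ = -6.96″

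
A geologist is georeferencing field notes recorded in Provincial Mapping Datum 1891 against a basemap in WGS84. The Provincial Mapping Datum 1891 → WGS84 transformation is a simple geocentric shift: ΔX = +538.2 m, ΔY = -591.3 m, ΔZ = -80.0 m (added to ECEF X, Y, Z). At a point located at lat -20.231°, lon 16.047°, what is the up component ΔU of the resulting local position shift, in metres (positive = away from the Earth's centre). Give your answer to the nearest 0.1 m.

ΔU = 359.6 m

At φ = -20.231°, λ = 16.047°: sin φ = -0.345806, cos φ = 0.938306, sin λ = 0.276426, cos λ = 0.961035.
ΔU = cos φ cos λ·ΔX + cos φ sin λ·ΔY + sin φ·ΔZ = (0.938306)(0.961035)(538.2) + (0.938306)(0.276426)(-591.3) + (-0.345806)(-80.0) = 359.62 m.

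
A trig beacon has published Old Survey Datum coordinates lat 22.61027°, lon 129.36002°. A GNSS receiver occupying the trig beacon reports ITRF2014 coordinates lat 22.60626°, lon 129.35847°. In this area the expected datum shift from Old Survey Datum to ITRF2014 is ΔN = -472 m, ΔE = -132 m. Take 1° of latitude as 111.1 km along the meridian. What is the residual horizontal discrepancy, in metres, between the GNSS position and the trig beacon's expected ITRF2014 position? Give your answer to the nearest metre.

38 m

Observed coordinate differences: Δφ = -0.00401°, Δλ = -0.00155°.
Converting to metres (1° lat = 111100 m, cos φ = 0.923141): observed ΔN = -445.5 m, observed ΔE = -159.0 m.
Subtracting the expected shift leaves a residual of -445.5 − (-472) = 26.5 m north and -159.0 − (-132) = -27.0 m east.
Residual distance = √(26.5² + (-27.0)²) = 37.8 m.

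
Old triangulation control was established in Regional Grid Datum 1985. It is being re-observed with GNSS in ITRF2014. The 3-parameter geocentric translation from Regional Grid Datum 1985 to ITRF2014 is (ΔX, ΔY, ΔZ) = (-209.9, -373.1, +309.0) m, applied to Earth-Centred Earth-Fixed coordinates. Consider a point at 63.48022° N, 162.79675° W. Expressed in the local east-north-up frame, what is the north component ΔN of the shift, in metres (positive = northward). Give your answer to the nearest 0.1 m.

ΔN = -140.2 m

The local north axis is (−sin φ cos λ, −sin φ sin λ, cos φ), giving ΔN = -179.412 − 98.738 + 137.971 = -140.18 m.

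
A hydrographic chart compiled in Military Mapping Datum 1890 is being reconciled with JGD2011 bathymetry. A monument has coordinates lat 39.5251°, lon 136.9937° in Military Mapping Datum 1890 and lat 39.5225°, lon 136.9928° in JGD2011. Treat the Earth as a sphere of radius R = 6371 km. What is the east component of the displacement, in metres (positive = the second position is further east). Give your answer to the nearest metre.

Δφ = 39.5225° − 39.5251° = -0.0026°; Δλ = 136.9928° − 136.9937° = -0.0009°.
1° along a meridian = πR/180 = 111195 m.
ΔN = Δφ × 111195 = -289.1 m; ΔE = Δλ × 111195 × cos(39.5251°) = -0.0009 × 111195 × 0.771346 = -77.2 m.

ΔE = -77 m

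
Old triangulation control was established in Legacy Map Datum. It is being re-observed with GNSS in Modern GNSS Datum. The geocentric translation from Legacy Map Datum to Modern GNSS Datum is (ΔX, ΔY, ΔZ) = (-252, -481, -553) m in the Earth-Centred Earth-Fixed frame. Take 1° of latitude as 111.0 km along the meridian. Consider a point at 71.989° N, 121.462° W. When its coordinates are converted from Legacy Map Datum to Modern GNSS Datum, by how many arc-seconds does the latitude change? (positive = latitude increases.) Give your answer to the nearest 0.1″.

sin φ = 0.950997, cos φ = 0.309200, sin λ = -0.852987, cos λ = -0.521933.
North component: ΔN = −sin φ cos λ·ΔX − sin φ sin λ·ΔY + cos φ·ΔZ = −(0.950997)(-0.521933)(-252) − (0.950997)(-0.852987)(-481) + (0.309200)(-553) = -686.25 m.
1° of latitude spans 111000 m, so Δφ = -686.25 / 111000 × 3600 = -22.257″.

Δφ = -22.3″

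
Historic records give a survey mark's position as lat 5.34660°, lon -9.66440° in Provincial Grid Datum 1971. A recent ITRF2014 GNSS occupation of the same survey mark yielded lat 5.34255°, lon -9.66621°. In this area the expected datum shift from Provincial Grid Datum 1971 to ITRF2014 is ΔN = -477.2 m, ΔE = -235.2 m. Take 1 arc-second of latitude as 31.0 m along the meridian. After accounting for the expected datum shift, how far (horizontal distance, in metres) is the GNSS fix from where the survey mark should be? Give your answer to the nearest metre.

Observed coordinate differences: Δφ = -0.00405°, Δλ = -0.00181°.
Converting to metres (1° lat = 111600 m, cos φ = 0.995649): observed ΔN = -452.0 m, observed ΔE = -201.1 m.
Subtracting the expected shift leaves a residual of -452.0 − (-477.2) = 25.2 m north and -201.1 − (-235.2) = 34.1 m east.
Residual distance = √(25.2² + 34.1²) = 42.4 m.

42 m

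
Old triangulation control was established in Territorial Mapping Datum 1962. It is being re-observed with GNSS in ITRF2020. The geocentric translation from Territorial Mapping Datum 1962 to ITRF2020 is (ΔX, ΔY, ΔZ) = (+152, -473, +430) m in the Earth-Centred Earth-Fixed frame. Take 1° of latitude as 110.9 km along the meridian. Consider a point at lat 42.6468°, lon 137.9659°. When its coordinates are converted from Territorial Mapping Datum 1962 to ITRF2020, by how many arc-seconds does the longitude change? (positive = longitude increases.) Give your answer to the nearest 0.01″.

sin φ = 0.677477, cos φ = 0.735544, sin λ = 0.669573, cos λ = -0.742746.
East component: ΔE = −sin λ·ΔX + cos λ·ΔY = −(0.669573)(152) + (-0.742746)(-473) = 249.54 m.
1° of latitude spans 110900 m; at latitude φ, 1° of longitude spans that × cos φ = 81571.8 m, so Δλ = 249.54 / 81571.8 × 3600 = 11.013″.

Δλ = 11.01″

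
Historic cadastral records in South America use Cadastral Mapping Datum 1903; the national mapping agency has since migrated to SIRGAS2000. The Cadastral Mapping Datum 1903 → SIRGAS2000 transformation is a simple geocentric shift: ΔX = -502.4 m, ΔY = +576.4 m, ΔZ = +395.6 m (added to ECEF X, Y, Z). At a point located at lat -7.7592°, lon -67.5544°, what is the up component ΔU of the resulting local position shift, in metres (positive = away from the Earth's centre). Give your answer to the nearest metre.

ΔU = -771 m

The local up (radial) axis is (cos φ cos λ, cos φ sin λ, sin φ), giving ΔU = -190.063 − 527.856 − 53.410 = -771.33 m.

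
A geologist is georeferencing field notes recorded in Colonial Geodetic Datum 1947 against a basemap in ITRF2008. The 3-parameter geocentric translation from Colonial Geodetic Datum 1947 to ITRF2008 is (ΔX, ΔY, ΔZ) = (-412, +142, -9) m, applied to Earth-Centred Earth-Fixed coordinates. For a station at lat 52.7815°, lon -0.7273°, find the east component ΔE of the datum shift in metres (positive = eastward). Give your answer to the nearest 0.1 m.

ΔE = 136.8 m

The local east axis at (φ, λ) is (−sin λ, cos λ, 0), so ΔE = −sin(-0.7273°)·(-412) + cos(-0.7273°)·142 = 136.76 m.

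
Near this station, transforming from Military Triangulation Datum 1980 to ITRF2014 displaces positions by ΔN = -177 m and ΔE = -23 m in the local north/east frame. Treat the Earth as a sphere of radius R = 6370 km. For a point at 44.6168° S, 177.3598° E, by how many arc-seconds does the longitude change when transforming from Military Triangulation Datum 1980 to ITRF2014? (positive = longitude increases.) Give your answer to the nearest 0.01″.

At latitude -44.6168°, cos φ = 0.711820.
One radian of longitude at latitude φ spans R cos φ, so Δλ = ΔE / (R cos φ) = -23.0 / (6370000 × 0.711820) = -5.0725e-06 rad = -1.046″.

Δλ = -1.05″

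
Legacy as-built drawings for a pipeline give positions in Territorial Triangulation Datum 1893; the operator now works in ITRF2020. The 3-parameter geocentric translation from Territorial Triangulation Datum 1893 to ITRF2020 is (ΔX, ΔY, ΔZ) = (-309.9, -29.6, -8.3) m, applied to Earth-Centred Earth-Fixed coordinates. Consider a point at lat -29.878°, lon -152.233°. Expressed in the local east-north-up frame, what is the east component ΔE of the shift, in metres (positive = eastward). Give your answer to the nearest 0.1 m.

ΔE = -118.2 m

At φ = -29.878°, λ = -152.233°: sin φ = -0.498155, cos φ = 0.867088, sin λ = -0.465877, cos λ = -0.884849.
ΔE = −sin λ·ΔX + cos λ·ΔY = −(-0.465877)·(-309.9) + (-0.884849)·(-29.6) = -118.18 m.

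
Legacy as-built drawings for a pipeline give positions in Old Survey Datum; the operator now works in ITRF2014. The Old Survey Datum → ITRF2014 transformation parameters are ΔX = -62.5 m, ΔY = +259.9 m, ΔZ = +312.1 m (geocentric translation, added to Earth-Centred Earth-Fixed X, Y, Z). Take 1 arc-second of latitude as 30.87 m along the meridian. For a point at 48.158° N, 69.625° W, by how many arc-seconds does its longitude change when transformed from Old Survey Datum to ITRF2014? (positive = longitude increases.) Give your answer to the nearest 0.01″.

sin φ = 0.744987, cos φ = 0.667079, sin λ = -0.937434, cos λ = 0.348163.
East component: ΔE = −sin λ·ΔX + cos λ·ΔY = −(-0.937434)(-62.5) + (0.348163)(259.9) = 31.90 m.
1° of latitude spans 3600 × 30.87 = 111132 m; at latitude φ, 1° of longitude spans that × cos φ = 74133.8 m, so Δλ = 31.90 / 74133.8 × 3600 = 1.549″.

Δλ = 1.55″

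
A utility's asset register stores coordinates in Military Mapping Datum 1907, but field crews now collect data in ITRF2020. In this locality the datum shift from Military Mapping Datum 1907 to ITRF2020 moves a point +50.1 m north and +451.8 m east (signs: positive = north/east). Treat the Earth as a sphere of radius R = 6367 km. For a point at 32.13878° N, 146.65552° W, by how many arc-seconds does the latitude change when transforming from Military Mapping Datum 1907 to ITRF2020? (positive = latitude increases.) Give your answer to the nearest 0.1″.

Δφ = 1.6″

On a sphere of radius R, 1 rad of latitude = R, so Δφ = ΔN / R = 50.1 / 6367000 = 7.8687e-06 rad = 1.623″.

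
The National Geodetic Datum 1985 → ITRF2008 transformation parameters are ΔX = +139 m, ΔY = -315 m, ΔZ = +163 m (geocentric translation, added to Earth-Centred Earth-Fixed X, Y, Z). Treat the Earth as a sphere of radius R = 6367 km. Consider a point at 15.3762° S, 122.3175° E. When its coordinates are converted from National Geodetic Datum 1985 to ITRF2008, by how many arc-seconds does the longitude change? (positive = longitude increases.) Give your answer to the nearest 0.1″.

Δλ = 1.7″

sin φ = -0.265156, cos φ = 0.964206, sin λ = 0.845099, cos λ = -0.534610.
East component: ΔE = −sin λ·ΔX + cos λ·ΔY = −(0.845099)(139) + (-0.534610)(-315) = 50.93 m.
1° of latitude spans πR/180 = 111125 m; at latitude φ, 1° of longitude spans that × cos φ = 107147.5 m, so Δλ = 50.93 / 107147.5 × 3600 = 1.711″.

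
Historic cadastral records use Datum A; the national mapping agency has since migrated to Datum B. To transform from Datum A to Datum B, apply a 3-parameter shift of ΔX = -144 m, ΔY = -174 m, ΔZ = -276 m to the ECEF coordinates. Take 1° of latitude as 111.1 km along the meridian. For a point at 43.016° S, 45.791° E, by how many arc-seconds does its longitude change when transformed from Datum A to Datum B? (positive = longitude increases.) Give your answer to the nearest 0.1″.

sin φ = -0.682203, cos φ = 0.731163, sin λ = 0.716801, cos λ = 0.697278.
East component: ΔE = −sin λ·ΔX + cos λ·ΔY = −(0.716801)(-144) + (0.697278)(-174) = -18.11 m.
1° of latitude spans 111100 m; at latitude φ, 1° of longitude spans that × cos φ = 81232.2 m, so Δλ = -18.11 / 81232.2 × 3600 = -0.802″.

Δλ = -0.8″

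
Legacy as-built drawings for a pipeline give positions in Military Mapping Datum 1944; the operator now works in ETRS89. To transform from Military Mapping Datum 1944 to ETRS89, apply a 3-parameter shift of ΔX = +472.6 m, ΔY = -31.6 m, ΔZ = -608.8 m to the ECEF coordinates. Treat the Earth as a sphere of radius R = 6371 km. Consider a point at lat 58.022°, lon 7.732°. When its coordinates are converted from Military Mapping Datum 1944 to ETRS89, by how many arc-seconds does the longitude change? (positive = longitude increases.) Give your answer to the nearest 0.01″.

sin φ = 0.848252, cos φ = 0.529594, sin λ = 0.134540, cos λ = 0.990908.
East component: ΔE = −sin λ·ΔX + cos λ·ΔY = −(0.134540)(472.6) + (0.990908)(-31.6) = -94.90 m.
1° of latitude spans πR/180 = 111195 m; at latitude φ, 1° of longitude spans that × cos φ = 58888.1 m, so Δλ = -94.90 / 58888.1 × 3600 = -5.801″.

Δλ = -5.80″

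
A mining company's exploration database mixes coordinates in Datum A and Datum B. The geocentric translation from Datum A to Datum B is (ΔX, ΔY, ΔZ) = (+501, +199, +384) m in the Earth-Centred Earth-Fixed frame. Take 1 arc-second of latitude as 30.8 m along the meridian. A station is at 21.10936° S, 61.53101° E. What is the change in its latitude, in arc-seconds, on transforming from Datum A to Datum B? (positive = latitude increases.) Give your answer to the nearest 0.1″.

sin φ = -0.360149, cos φ = 0.932895, sin λ = 0.879075, cos λ = 0.476683.
North component: ΔN = −sin φ cos λ·ΔX − sin φ sin λ·ΔY + cos φ·ΔZ = −(-0.360149)(0.476683)(501) − (-0.360149)(0.879075)(199) + (0.932895)(384) = 507.24 m.
1° of latitude spans 3600 × 30.80 = 110880 m, so Δφ = 507.24 / 110880 × 3600 = 16.469″.

Δφ = 16.5″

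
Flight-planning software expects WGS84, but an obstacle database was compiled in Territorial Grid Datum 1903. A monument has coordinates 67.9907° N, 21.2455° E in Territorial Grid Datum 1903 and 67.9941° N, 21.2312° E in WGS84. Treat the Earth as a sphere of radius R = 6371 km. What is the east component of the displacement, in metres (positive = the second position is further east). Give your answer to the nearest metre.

Δφ = 67.9941° − 67.9907° = +0.0034°; Δλ = 21.2312° − 21.2455° = -0.0143°.
1° along a meridian = πR/180 = 111195 m.
ΔN = Δφ × 111195 = 378.1 m; ΔE = Δλ × 111195 × cos(67.9907°) = -0.0143 × 111195 × 0.374757 = -595.9 m.

ΔE = -596 m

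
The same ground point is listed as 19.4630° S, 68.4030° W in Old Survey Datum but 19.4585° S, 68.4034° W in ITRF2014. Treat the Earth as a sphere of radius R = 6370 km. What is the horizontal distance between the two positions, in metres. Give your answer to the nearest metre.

502 m

Δφ = -19.4585° − -19.4630° = +0.0045°; Δλ = -68.4034° − -68.4030° = -0.0004°.
1° along a meridian = πR/180 = 111177 m.
ΔN = Δφ × 111177 = 500.3 m; ΔE = Δλ × 111177 × cos(-19.4630°) = -0.0004 × 111177 × 0.942857 = -41.9 m.
Distance = √(ΔE² + ΔN²) = √((-41.9)² + 500.3²) = 502.1 m.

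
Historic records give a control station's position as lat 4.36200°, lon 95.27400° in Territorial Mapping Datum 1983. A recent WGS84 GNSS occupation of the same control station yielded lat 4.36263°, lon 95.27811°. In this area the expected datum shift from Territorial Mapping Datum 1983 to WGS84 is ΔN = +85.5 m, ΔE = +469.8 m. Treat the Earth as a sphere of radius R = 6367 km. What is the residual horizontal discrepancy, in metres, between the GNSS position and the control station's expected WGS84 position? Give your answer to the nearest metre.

21 m

Observed coordinate differences: Δφ = +0.00063°, Δλ = +0.00411°.
Converting to metres (1° lat = 111125 m, cos φ = 0.997103): observed ΔN = 70.0 m, observed ΔE = 455.4 m.
Subtracting the expected shift leaves a residual of 70.0 − (85.5) = -15.5 m north and 455.4 − (469.8) = -14.4 m east.
Residual distance = √((-15.5)² + (-14.4)²) = 21.1 m.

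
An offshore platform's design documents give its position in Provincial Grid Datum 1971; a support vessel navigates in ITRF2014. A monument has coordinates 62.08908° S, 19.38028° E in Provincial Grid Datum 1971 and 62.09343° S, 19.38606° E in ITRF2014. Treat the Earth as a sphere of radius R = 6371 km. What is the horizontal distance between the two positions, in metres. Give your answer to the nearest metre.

570 m

Δφ = -62.09343° − -62.08908° = -0.00435°; Δλ = 19.38606° − 19.38028° = +0.00578°.
1° along a meridian = πR/180 = 111195 m.
ΔN = Δφ × 111195 = -483.7 m; ΔE = Δλ × 111195 × cos(-62.08908°) = +0.00578 × 111195 × 0.468098 = 300.8 m.
Distance = √(ΔE² + ΔN²) = √(300.8² + (-483.7)²) = 569.6 m.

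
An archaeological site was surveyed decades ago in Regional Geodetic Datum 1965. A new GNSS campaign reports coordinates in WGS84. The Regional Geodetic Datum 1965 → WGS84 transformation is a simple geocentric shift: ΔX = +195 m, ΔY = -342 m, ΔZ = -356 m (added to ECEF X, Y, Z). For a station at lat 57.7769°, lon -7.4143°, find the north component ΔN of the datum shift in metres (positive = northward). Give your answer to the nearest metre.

ΔN = -391 m

At φ = 57.7769°, λ = -7.4143°: sin φ = 0.845978, cos φ = 0.533217, sin λ = -0.129043, cos λ = 0.991639.
ΔN = −sin φ cos λ·ΔX − sin φ sin λ·ΔY + cos φ·ΔZ = −(0.845978)(0.991639)(195) − (0.845978)(-0.129043)(-342) + (0.533217)(-356) = -390.75 m.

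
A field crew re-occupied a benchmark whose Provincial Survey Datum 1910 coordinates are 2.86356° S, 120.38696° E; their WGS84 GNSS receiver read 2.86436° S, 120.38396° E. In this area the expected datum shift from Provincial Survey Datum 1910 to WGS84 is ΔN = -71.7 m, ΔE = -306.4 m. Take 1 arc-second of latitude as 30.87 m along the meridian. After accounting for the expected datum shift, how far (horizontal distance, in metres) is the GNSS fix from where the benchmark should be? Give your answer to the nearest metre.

32 m

Observed coordinate differences: Δφ = -0.00080°, Δλ = -0.00300°.
Converting to metres (1° lat = 111132 m, cos φ = 0.998751): observed ΔN = -88.9 m, observed ΔE = -333.0 m.
Subtracting the expected shift leaves a residual of -88.9 − (-71.7) = -17.2 m north and -333.0 − (-306.4) = -26.6 m east.
Residual distance = √((-17.2)² + (-26.6)²) = 31.7 m.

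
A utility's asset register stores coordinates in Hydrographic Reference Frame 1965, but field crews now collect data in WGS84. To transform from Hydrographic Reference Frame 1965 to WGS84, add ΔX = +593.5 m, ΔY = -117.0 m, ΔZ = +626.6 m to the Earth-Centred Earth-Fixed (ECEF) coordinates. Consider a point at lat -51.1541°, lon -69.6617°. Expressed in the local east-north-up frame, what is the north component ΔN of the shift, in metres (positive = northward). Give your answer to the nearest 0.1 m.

The local north axis is (−sin φ cos λ, −sin φ sin λ, cos φ), giving ΔN = 160.657 + 85.443 + 393.021 = 639.12 m.

ΔN = 639.1 m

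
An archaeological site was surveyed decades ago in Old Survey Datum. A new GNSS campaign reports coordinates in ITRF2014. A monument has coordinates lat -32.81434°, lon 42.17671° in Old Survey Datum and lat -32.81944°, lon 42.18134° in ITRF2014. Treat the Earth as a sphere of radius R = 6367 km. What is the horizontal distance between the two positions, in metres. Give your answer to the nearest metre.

713 m

Δφ = -32.81944° − -32.81434° = -0.00510°; Δλ = 42.18134° − 42.17671° = +0.00463°.
1° along a meridian = πR/180 = 111125 m.
ΔN = Δφ × 111125 = -566.7 m; ΔE = Δλ × 111125 × cos(-32.81434°) = +0.00463 × 111125 × 0.840431 = 432.4 m.
Distance = √(ΔE² + ΔN²) = √(432.4² + (-566.7)²) = 712.9 m.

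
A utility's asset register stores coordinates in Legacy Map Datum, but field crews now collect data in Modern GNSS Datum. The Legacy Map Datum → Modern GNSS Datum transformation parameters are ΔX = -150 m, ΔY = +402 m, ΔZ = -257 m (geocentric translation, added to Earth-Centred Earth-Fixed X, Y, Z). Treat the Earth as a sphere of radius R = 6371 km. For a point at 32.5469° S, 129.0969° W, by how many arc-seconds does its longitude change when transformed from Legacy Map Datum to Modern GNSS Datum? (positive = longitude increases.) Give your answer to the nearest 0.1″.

sin φ = -0.537990, cos φ = 0.842951, sin λ = -0.776081, cos λ = -0.630634.
East component: ΔE = −sin λ·ΔX + cos λ·ΔY = −(-0.776081)(-150) + (-0.630634)(402) = -369.93 m.
1° of latitude spans πR/180 = 111195 m; at latitude φ, 1° of longitude spans that × cos φ = 93731.9 m, so Δλ = -369.93 / 93731.9 × 3600 = -14.208″.

Δλ = -14.2″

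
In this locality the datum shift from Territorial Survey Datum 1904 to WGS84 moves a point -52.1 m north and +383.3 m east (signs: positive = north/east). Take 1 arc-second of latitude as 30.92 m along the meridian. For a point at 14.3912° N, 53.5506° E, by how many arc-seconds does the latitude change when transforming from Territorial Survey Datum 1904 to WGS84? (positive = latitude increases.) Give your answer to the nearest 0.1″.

Δφ = -1.7″

1″ of latitude = 30.92 m, so Δφ = -52.1 / 30.92 = -1.685″.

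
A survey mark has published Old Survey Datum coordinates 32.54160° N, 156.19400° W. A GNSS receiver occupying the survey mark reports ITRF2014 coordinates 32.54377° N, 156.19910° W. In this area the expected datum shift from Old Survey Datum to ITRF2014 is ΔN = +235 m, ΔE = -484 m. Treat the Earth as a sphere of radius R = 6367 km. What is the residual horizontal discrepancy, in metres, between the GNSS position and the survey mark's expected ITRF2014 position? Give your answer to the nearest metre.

9 m

Observed coordinate differences: Δφ = +0.00217°, Δλ = -0.00510°.
Converting to metres (1° lat = 111125 m, cos φ = 0.843001): observed ΔN = 241.1 m, observed ΔE = -477.8 m.
Subtracting the expected shift leaves a residual of 241.1 − (235) = 6.1 m north and -477.8 − (-484) = 6.2 m east.
Residual distance = √(6.1² + 6.2²) = 8.8 m.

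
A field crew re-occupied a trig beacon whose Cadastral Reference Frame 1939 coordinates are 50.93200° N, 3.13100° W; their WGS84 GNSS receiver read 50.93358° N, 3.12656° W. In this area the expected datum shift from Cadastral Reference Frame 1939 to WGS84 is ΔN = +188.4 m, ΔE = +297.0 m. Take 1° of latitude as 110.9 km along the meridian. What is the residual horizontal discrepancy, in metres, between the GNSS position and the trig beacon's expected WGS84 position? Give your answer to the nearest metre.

19 m

Observed coordinate differences: Δφ = +0.00158°, Δλ = +0.00444°.
Converting to metres (1° lat = 110900 m, cos φ = 0.630242): observed ΔN = 175.2 m, observed ΔE = 310.3 m.
Subtracting the expected shift leaves a residual of 175.2 − (188.4) = -13.2 m north and 310.3 − (297.0) = 13.3 m east.
Residual distance = √((-13.2)² + 13.3²) = 18.7 m.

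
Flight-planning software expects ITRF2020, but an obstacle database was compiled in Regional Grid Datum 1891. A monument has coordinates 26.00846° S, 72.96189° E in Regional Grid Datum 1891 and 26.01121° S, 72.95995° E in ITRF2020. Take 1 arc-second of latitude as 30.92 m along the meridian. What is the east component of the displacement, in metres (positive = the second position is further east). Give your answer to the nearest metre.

ΔE = -194 m

Δφ = -26.01121° − -26.00846° = -0.00275°; Δλ = 72.95995° − 72.96189° = -0.00194°.
1° of latitude = 3600 × 30.92 = 111312 m.
ΔN = Δφ × 111312 = -306.1 m; ΔE = Δλ × 111312 × cos(-26.00846°) = -0.00194 × 111312 × 0.898729 = -194.1 m.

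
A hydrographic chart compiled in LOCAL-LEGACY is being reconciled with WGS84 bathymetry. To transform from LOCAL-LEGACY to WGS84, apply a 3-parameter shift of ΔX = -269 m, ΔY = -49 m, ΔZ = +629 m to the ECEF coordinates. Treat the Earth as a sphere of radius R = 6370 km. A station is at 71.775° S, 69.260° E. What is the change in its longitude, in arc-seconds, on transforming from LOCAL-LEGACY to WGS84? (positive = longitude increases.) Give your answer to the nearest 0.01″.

sin φ = -0.949836, cos φ = 0.312749, sin λ = 0.935197, cos λ = 0.354128.
East component: ΔE = −sin λ·ΔX + cos λ·ΔY = −(0.935197)(-269) + (0.354128)(-49) = 234.22 m.
1° of latitude spans πR/180 = 111177 m; at latitude φ, 1° of longitude spans that × cos φ = 34770.7 m, so Δλ = 234.22 / 34770.7 × 3600 = 24.250″.

Δλ = 24.25″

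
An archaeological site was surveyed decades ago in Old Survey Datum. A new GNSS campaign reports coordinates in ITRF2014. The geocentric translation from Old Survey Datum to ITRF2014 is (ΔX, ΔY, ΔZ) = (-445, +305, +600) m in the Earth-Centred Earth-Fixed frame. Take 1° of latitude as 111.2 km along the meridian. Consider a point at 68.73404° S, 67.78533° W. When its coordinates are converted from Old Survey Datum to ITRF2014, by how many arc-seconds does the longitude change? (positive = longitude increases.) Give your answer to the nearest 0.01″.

Δλ = -26.48″

sin φ = -0.931907, cos φ = 0.362698, sin λ = -0.925774, cos λ = 0.378078.
East component: ΔE = −sin λ·ΔX + cos λ·ΔY = −(-0.925774)(-445) + (0.378078)(305) = -296.66 m.
1° of latitude spans 111200 m; at latitude φ, 1° of longitude spans that × cos φ = 40332.0 m, so Δλ = -296.66 / 40332.0 × 3600 = -26.479″.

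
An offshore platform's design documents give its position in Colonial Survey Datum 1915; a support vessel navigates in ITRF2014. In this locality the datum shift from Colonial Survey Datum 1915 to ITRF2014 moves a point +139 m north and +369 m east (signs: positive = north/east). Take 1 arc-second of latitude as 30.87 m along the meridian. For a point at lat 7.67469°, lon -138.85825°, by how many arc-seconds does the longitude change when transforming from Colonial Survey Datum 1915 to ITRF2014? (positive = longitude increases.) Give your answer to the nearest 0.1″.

Δλ = 12.1″

At latitude 7.67469°, cos φ = 0.991042.
1″ of longitude at this latitude = 30.87 × cos φ = 30.5935 m, so Δλ = 369.0 / 30.5935 = 12.061″.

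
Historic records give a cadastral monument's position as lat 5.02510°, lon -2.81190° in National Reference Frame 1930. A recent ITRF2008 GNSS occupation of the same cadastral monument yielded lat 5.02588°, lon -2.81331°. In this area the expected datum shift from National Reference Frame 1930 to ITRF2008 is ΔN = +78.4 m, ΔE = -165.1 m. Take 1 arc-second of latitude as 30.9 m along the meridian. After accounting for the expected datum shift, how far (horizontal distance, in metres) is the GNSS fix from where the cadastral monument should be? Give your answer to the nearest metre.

12 m

Observed coordinate differences: Δφ = +0.00078°, Δλ = -0.00141°.
Converting to metres (1° lat = 111240 m, cos φ = 0.996156): observed ΔN = 86.8 m, observed ΔE = -156.2 m.
Subtracting the expected shift leaves a residual of 86.8 − (78.4) = 8.4 m north and -156.2 − (-165.1) = 8.9 m east.
Residual distance = √(8.4² + 8.9²) = 12.2 m.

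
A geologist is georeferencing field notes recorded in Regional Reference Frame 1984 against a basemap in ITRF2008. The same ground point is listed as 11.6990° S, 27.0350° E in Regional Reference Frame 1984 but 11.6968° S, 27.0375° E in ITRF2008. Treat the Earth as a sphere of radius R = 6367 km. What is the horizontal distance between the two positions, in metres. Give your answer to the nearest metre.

Δφ = -11.6968° − -11.6990° = +0.0022°; Δλ = 27.0375° − 27.0350° = +0.0025°.
1° along a meridian = πR/180 = 111125 m.
ΔN = Δφ × 111125 = 244.5 m; ΔE = Δλ × 111125 × cos(-11.6990°) = +0.0025 × 111125 × 0.979226 = 272.0 m.
Distance = √(ΔE² + ΔN²) = √(272.0² + 244.5²) = 365.8 m.

366 m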